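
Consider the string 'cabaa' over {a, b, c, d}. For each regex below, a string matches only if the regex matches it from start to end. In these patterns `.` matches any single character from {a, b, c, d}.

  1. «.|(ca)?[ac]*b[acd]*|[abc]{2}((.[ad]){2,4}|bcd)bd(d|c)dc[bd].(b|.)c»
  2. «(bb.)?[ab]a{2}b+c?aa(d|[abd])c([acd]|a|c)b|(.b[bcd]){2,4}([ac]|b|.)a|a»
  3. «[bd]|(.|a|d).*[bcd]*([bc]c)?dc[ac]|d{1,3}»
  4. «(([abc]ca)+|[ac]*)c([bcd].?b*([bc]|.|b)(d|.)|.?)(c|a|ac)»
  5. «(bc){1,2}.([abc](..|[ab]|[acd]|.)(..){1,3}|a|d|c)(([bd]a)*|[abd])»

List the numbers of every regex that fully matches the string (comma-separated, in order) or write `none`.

1

1 → match
2 → no match
3 → no match
4 → no match
5 → no match — must start with 'bc'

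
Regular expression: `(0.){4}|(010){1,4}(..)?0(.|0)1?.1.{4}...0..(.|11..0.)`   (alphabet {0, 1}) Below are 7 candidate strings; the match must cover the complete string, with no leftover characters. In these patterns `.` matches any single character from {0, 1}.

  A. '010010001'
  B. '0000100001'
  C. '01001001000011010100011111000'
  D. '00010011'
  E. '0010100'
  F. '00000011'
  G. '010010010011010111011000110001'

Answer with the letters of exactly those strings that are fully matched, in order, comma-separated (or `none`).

A. '010010001' → no match
B. '0000100001' → no match
C → match
D. '00010011' → no match
E. '0010100' → no match
F. '00000011' → no match
G → match

C, G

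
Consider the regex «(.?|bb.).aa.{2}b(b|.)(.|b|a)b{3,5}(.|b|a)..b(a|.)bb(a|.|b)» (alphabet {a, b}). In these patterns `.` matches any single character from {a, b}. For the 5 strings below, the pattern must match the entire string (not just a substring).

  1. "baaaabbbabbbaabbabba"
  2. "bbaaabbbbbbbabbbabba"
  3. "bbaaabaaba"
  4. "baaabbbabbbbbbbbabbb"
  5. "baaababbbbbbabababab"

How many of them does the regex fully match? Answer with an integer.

1 → match
2 → match
3 → no match
4 → match
5 → no match
Total matched: 3

3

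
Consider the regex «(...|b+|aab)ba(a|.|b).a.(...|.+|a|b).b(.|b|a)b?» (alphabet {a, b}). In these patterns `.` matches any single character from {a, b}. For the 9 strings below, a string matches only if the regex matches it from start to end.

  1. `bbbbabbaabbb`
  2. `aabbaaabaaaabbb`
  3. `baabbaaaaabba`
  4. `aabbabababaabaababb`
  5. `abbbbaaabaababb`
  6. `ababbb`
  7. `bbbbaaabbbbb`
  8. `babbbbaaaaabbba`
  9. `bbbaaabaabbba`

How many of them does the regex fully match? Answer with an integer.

1 → no match
2 → no match
3 → no match
4 → no match
5 → no match
6 → no match
7 → no match
8 → no match
9 → no match
Total matched: 0

0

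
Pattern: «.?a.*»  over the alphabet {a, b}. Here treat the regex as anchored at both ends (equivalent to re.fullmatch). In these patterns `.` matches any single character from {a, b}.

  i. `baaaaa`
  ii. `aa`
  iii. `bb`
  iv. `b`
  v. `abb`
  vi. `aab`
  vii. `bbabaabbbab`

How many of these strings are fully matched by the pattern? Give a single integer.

i. `baaaaa` → match
ii. `aa` → match
iii. `bb` → no match
iv. `b` → no match
v. `abb` → match
vi. `aab` → match
vii. `bbabaabbbab` → no match
Total matched: 4

4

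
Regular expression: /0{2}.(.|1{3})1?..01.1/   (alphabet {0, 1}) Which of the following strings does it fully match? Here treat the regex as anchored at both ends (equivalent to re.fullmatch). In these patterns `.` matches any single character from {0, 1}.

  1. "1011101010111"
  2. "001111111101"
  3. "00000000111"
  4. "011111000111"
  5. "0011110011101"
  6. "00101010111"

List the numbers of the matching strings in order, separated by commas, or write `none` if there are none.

1 → no match — must start with "0"
2. "001111111101" → no match
3. "00000000111" → no match
4. "011111000111" → no match
5 → no match
6. "00101010111" → match

6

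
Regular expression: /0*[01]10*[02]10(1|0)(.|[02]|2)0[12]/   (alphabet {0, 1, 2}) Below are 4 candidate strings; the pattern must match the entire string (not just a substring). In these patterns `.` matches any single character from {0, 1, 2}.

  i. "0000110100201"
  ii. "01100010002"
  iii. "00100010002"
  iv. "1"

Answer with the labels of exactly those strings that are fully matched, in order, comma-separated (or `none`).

i

i → match
ii. "01100010002" → no match
iii. "00100010002" → no match
iv. "1" → no match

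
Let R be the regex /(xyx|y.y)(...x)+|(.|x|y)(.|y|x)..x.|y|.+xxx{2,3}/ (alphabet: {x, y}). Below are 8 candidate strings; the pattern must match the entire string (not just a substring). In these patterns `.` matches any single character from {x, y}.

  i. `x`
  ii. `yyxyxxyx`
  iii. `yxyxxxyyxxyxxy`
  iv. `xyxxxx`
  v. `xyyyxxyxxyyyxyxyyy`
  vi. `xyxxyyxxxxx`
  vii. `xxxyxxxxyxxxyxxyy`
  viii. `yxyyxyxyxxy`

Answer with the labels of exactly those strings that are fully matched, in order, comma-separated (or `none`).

i → no match
ii → no match
iii → no match
iv → match
v → no match
vi → match
vii → no match
viii → no match

iv, vi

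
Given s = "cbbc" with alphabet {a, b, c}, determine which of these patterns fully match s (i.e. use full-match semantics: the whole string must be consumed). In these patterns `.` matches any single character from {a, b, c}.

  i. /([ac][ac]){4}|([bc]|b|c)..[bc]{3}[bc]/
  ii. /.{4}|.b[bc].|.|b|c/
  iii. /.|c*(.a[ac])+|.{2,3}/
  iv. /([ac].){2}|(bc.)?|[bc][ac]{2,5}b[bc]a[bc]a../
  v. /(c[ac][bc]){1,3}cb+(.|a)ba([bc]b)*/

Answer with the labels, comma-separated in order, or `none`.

ii

i → no match
ii → match
iii → no match
iv → no match
v → no match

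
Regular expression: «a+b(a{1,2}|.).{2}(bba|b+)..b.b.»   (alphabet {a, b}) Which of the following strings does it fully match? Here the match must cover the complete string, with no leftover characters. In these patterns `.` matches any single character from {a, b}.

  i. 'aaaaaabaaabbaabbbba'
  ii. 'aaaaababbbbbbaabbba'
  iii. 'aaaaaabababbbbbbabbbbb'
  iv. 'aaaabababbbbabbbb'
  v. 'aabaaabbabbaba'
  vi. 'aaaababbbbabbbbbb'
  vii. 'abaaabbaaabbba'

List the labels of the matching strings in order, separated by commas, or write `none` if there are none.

i, ii, iii, iv, v, vi, vii

i → match
ii → match
iii → match
iv → match
v → match
vi → match
vii → match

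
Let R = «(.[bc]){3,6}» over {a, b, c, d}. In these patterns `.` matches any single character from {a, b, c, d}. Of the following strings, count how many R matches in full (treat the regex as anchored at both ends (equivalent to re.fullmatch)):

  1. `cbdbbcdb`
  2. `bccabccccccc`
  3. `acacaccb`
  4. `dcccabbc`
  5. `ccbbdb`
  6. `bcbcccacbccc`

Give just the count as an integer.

5

1 → match
2 → no match
3 → match
4 → match
5 → match
6 → match
Total matched: 5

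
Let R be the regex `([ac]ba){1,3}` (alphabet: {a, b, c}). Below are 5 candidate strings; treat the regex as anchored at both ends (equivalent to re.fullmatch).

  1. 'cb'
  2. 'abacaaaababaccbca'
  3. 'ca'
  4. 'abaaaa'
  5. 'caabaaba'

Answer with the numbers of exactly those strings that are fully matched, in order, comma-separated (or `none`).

1 → no match — must end with 'ba'
2 → no match — must end with 'ba'
3 → no match — must end with 'ba'
4 → no match — must end with 'ba'
5 → no match

none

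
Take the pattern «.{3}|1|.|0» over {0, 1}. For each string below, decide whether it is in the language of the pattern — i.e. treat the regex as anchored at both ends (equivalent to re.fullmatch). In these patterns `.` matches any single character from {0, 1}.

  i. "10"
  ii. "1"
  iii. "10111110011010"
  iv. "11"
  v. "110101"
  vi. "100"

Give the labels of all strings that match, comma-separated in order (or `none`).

i → no match
ii → match
iii → no match
iv → no match
v → no match
vi → match

ii, vi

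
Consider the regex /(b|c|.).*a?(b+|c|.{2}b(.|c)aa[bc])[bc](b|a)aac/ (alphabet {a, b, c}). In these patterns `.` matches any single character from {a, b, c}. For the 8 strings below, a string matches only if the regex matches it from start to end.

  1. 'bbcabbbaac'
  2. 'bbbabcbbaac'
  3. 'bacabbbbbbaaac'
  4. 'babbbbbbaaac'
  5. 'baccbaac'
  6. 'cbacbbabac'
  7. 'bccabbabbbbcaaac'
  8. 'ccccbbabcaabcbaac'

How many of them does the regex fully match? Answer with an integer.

7

1. 'bbcabbbaac' → match
2. 'bbbabcbbaac' → match
3 → match
4. 'babbbbbbaaac' → match
5. 'baccbaac' → match
6. 'cbacbbabac' → no match — must end with 'aac'
7 → match
8 → match
Total matched: 7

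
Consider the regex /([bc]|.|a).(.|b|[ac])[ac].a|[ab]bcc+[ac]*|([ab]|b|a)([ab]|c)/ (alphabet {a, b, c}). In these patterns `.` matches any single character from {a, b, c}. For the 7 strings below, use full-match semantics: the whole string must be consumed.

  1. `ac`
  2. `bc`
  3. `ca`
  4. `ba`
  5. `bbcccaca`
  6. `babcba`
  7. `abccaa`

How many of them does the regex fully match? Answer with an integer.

6

1 → match
2 → match
3 → no match
4 → match
5 → match
6 → match
7 → match
Total matched: 6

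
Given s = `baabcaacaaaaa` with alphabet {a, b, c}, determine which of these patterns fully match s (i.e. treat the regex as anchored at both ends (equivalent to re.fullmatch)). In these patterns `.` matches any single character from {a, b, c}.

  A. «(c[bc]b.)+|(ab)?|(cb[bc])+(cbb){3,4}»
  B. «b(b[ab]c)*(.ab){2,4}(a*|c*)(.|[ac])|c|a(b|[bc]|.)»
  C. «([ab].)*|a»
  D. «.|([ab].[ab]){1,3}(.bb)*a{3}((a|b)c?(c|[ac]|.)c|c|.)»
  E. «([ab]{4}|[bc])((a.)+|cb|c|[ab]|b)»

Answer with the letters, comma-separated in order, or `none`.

D

A → no match
B → no match
C → no match
D → match
E → no match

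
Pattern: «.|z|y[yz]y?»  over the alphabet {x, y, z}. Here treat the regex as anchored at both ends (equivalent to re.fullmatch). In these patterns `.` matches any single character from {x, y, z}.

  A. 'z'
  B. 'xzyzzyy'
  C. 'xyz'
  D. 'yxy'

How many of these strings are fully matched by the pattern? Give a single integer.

1

A → match
B → no match
C → no match
D → no match
Total matched: 1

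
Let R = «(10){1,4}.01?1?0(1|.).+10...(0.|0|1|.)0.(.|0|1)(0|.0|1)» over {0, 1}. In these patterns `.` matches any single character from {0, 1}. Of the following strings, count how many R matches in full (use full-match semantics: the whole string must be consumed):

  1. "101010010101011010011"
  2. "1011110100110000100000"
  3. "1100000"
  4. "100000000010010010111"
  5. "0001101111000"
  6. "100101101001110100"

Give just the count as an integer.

1 → match
2 → no match
3 → no match — must start with "10"
4 → match
5 → no match — must start with "10"
6 → no match
Total matched: 2

2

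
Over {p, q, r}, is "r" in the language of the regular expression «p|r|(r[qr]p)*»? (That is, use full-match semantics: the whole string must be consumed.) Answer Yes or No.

Yes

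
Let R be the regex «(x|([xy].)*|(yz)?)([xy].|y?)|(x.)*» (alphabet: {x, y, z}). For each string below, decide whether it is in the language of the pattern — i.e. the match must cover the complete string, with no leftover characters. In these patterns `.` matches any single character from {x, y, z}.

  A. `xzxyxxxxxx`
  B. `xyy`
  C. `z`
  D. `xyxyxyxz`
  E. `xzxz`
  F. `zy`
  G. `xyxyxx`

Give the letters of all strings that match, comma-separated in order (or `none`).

A, B, D, E, G

A. `xzxyxxxxxx` → match
B. `xyy` → match
C. `z` → no match
D. `xyxyxyxz` → match
E. `xzxz` → match
F. `zy` → no match
G. `xyxyxx` → match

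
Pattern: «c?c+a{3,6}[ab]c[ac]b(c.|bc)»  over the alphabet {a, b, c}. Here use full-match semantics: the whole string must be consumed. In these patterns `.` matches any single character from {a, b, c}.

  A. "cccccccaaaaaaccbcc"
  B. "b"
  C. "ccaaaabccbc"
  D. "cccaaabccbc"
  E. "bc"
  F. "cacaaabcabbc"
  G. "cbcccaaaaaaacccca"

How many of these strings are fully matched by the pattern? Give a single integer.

1

A → match
B. "b" → no match
C. "ccaaaabccbc" → no match
D. "cccaaabccbc" → no match
E. "bc" → no match
F. "cacaaabcabbc" → no match
G → no match
Total matched: 1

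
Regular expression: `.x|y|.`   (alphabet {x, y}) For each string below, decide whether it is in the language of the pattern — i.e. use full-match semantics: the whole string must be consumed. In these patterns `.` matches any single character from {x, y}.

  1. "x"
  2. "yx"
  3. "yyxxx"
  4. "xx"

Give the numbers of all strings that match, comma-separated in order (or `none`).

1, 2, 4

1. "x" → match
2. "yx" → match
3. "yyxxx" → no match
4. "xx" → match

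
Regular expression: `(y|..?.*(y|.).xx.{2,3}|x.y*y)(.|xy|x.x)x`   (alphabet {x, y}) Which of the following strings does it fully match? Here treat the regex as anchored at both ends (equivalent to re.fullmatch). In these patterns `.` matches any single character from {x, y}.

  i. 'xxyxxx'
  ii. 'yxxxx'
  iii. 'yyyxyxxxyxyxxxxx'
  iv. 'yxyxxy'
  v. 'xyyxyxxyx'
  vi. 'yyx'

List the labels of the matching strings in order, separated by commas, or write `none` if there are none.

ii, vi

i → no match
ii → match
iii → no match
iv → no match — must end with 'x'
v → no match
vi → match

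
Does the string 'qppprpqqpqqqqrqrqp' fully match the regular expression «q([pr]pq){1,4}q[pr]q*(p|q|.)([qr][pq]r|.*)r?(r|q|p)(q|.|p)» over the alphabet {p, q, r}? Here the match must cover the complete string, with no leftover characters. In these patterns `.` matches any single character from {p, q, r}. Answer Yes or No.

No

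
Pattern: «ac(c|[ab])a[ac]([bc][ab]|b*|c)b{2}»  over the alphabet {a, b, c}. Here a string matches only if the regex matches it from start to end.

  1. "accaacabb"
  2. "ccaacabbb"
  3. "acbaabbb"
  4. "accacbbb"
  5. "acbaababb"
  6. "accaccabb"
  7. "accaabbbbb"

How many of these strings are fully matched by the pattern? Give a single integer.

1 → match
2 → no match — must start with "ac"
3 → match
4 → match
5 → match
6 → match
7 → match
Total matched: 6

6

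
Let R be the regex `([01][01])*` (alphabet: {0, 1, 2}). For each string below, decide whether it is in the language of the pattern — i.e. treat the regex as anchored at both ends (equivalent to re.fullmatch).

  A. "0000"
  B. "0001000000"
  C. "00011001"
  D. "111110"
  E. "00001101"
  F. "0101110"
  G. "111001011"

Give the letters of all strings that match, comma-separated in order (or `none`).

A → match
B → match
C → match
D → match
E → match
F → no match
G → no match

A, B, C, D, E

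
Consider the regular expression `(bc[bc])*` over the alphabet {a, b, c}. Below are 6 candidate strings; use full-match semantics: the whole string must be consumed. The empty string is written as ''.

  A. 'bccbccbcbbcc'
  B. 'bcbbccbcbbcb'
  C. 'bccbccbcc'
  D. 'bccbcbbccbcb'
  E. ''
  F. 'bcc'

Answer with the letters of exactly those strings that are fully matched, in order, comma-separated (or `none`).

A, B, C, D, E, F

A → match
B → match
C → match
D → match
E → match
F → match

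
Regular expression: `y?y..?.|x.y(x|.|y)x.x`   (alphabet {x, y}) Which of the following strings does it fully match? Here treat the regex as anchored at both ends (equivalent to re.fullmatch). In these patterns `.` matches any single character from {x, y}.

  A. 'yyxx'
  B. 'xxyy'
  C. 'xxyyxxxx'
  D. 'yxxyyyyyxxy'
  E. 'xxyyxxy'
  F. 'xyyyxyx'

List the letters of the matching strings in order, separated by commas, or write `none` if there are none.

A, F

A → match
B → no match
C → no match
D → no match
E → no match
F → match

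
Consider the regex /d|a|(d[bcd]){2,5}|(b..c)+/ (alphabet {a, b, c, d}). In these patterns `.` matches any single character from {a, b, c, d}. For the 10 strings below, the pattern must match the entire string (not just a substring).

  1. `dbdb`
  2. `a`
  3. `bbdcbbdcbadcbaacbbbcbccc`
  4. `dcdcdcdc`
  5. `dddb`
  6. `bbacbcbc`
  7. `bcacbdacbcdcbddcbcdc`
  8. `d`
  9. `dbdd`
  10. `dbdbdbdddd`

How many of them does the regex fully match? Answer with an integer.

1 → match
2 → match
3 → match
4 → match
5 → match
6 → match
7 → match
8 → match
9 → match
10 → match
Total matched: 10

10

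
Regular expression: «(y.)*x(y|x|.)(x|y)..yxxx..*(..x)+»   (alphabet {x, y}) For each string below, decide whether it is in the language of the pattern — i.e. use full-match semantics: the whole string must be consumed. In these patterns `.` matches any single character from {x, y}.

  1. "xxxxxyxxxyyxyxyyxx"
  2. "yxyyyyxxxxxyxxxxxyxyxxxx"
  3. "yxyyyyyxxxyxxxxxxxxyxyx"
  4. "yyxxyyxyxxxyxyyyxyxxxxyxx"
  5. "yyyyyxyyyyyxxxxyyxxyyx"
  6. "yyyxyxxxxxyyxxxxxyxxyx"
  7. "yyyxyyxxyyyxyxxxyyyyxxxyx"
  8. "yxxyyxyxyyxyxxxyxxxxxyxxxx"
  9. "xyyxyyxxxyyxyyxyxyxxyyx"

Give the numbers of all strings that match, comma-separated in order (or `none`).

1, 2, 4, 6, 9

1 → match
2 → match
3 → no match
4 → match
5 → no match
6 → match
7 → no match
8 → no match
9 → match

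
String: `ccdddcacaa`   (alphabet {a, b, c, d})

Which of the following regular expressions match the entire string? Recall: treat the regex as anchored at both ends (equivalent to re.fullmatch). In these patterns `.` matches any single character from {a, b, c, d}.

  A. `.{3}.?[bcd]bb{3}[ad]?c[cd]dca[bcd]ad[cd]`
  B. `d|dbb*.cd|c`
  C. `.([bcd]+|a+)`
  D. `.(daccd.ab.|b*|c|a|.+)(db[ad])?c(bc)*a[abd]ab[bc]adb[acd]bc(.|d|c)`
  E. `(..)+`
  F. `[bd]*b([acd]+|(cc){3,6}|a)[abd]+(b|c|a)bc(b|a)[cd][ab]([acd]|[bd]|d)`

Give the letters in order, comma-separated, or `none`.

A → no match
B → no match
C → no match
D → no match
E → match
F → no match

E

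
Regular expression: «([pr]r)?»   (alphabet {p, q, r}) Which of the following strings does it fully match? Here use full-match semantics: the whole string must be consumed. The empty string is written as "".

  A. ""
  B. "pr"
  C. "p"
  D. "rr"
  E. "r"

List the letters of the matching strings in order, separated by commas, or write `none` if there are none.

A → match
B → match
C → no match
D → match
E → no match

A, B, D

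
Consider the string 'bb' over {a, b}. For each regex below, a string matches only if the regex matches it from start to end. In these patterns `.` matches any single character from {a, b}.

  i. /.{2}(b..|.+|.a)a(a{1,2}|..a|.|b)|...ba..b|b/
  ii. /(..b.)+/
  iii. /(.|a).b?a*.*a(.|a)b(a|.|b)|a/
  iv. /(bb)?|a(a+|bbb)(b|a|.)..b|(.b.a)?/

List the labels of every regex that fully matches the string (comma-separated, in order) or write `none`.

i → no match
ii → no match
iii → no match
iv → match

iv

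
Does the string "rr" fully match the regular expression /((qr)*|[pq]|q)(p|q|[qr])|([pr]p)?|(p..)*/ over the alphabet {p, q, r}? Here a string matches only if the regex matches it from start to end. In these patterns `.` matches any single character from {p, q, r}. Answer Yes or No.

No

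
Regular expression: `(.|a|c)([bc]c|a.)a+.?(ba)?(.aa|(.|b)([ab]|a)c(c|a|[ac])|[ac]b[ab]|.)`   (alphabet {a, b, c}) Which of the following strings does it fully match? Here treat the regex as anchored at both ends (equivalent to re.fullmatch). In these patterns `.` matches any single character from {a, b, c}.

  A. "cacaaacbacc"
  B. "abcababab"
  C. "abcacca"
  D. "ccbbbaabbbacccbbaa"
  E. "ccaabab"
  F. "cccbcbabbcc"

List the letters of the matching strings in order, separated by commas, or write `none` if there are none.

A → match
B → no match
C → no match
D → no match
E → no match
F → no match

A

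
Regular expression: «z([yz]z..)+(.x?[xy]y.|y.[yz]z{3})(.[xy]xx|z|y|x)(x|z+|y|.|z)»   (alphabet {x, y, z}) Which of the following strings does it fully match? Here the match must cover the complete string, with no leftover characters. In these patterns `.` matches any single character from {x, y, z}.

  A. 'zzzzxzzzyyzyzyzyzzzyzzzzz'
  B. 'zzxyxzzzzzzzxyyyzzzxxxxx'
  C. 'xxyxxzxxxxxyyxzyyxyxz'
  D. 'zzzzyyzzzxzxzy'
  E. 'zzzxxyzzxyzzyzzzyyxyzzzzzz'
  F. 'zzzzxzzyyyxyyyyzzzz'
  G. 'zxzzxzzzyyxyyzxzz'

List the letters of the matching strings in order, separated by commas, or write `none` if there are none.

A → match
B → no match
C → no match — must start with 'z'
D → no match
E → match
F → match
G → no match

A, E, F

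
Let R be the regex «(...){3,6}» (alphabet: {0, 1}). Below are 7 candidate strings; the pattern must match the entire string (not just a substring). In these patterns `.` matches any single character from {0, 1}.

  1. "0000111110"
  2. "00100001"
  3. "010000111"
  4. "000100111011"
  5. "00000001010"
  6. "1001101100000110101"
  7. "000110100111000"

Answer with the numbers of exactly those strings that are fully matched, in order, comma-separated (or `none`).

1 → no match
2 → no match
3 → match
4 → match
5 → no match
6 → no match
7 → match

3, 4, 7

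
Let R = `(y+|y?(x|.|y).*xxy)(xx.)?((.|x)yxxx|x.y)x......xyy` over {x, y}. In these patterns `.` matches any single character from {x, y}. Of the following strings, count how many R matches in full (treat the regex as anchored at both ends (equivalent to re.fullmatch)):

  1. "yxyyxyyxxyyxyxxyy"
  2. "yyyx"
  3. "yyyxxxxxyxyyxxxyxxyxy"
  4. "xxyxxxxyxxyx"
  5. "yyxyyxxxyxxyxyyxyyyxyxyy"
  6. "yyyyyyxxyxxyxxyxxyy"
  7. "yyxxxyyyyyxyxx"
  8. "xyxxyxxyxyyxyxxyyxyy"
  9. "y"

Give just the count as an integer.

1 → no match
2 → no match — must end with "xyy"
3 → no match — must end with "xyy"
4 → no match — must end with "xyy"
5 → no match
6 → match
7 → no match — must end with "xyy"
8 → no match
9 → no match — must end with "xyy"
Total matched: 1

1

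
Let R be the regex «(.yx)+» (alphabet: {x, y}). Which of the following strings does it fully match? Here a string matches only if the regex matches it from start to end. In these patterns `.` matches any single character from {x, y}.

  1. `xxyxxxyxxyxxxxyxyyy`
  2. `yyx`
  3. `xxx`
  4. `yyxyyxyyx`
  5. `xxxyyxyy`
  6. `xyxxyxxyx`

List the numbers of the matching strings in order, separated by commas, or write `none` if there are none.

1 → no match — must end with `yx`
2 → match
3 → no match — must end with `yx`
4 → match
5 → no match — must end with `yx`
6 → match

2, 4, 6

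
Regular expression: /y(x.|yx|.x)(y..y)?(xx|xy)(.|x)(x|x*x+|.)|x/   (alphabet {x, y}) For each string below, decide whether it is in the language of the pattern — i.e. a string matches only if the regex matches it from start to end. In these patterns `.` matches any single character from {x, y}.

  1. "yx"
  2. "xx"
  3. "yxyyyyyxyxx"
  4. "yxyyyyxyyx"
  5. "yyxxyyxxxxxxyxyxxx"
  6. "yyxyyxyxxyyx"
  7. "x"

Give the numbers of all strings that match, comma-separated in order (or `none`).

3, 7

1 → no match
2 → no match
3 → match
4 → no match
5 → no match
6 → no match
7 → match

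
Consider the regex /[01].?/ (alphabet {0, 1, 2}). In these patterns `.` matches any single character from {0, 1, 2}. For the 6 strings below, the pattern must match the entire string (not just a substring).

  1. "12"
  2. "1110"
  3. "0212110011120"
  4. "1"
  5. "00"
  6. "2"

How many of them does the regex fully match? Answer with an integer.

1. "12" → match
2. "1110" → no match
3 → no match
4. "1" → match
5. "00" → match
6. "2" → no match
Total matched: 3

3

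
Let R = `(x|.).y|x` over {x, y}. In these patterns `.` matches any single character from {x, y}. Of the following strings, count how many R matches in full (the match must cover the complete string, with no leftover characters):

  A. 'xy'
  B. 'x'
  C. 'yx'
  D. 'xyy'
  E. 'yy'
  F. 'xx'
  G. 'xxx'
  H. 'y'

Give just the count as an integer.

A → no match
B → match
C → no match
D → match
E → no match
F → no match
G → no match
H → no match
Total matched: 2

2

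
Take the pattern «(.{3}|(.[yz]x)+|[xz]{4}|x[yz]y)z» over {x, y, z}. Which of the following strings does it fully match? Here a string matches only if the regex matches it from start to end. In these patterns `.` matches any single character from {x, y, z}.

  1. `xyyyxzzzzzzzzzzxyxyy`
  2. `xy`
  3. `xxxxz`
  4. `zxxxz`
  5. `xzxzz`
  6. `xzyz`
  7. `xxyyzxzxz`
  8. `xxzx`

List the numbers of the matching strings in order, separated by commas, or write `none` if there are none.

1 → no match — must end with `z`
2 → no match — must end with `z`
3 → match
4 → match
5 → match
6 → match
7 → no match
8 → no match — must end with `z`

3, 4, 5, 6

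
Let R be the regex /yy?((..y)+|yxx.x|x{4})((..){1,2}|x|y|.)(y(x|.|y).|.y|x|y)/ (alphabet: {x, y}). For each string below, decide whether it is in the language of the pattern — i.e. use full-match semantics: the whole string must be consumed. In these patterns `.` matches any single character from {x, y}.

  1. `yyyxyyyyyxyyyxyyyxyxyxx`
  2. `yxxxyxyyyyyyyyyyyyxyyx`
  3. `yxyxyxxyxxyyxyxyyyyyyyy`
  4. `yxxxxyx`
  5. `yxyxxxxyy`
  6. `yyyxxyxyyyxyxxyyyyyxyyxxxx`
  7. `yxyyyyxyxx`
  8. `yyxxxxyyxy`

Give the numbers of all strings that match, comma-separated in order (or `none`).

4, 8

1 → no match
2 → no match
3 → no match
4 → match
5 → no match
6 → no match
7 → no match
8 → match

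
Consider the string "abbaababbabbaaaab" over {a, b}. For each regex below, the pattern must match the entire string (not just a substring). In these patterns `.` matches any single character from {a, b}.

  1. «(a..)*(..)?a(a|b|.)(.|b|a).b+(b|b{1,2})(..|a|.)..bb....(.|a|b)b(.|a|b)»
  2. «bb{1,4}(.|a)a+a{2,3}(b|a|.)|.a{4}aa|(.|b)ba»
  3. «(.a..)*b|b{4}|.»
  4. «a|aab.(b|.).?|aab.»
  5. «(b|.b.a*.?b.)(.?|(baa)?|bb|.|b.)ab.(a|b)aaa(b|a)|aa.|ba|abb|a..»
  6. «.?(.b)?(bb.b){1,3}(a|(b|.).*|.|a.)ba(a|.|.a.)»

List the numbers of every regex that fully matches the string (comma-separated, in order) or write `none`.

5

1 → no match
2 → no match
3 → no match
4 → no match
5 → match
6 → no match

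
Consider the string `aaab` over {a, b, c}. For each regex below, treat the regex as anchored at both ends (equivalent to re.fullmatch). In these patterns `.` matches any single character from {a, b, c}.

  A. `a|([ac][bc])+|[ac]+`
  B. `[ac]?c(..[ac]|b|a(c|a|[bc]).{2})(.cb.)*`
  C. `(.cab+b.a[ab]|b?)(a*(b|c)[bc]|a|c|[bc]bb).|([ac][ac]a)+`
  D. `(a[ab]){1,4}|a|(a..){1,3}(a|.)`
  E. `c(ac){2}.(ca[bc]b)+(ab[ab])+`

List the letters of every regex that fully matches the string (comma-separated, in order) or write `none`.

D

A → no match
B → no match
C → no match
D → match
E → no match — must start with `cac`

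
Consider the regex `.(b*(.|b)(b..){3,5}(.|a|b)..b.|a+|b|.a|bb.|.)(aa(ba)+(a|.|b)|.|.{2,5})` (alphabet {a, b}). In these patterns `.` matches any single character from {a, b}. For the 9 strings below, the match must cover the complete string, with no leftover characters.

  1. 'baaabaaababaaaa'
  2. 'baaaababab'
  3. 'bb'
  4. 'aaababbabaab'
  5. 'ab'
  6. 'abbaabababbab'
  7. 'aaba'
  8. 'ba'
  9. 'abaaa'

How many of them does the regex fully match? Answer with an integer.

3

1 → no match
2 → match
3 → no match
4 → no match
5 → no match
6 → no match
7 → match
8 → no match
9 → match
Total matched: 3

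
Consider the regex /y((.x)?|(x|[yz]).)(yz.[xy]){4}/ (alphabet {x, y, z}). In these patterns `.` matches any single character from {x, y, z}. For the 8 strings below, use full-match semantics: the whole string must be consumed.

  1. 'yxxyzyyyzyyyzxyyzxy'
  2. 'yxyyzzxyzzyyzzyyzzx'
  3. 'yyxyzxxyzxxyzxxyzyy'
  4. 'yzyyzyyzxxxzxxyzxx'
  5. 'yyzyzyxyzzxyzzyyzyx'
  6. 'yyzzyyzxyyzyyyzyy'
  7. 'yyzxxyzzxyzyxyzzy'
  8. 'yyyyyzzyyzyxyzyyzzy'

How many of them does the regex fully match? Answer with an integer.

1 → match
2 → match
3 → match
4 → no match
5 → match
6 → match
7 → match
8 → no match
Total matched: 6

6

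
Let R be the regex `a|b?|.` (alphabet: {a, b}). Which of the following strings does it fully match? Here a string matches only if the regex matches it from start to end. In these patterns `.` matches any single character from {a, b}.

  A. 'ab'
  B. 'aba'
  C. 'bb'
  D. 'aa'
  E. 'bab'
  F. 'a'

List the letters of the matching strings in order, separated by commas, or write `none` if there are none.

F

A. 'ab' → no match
B. 'aba' → no match
C. 'bb' → no match
D. 'aa' → no match
E. 'bab' → no match
F. 'a' → match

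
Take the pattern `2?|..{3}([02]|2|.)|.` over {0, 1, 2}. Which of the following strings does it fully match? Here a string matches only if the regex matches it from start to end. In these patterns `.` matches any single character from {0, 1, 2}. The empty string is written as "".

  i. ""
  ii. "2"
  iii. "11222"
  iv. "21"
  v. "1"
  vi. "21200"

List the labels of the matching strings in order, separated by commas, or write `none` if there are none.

i → match
ii → match
iii → match
iv → no match
v → match
vi → match

i, ii, iii, v, vi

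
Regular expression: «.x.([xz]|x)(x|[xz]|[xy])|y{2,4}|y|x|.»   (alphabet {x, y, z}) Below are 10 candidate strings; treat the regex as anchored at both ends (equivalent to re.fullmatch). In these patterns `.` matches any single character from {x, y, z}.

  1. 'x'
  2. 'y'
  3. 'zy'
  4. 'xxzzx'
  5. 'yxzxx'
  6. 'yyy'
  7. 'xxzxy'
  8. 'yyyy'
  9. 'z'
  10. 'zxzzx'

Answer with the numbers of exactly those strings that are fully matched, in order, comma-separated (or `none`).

1. 'x' → match
2. 'y' → match
3. 'zy' → no match
4. 'xxzzx' → match
5. 'yxzxx' → match
6. 'yyy' → match
7. 'xxzxy' → match
8. 'yyyy' → match
9. 'z' → match
10. 'zxzzx' → match

1, 2, 4, 5, 6, 7, 8, 9, 10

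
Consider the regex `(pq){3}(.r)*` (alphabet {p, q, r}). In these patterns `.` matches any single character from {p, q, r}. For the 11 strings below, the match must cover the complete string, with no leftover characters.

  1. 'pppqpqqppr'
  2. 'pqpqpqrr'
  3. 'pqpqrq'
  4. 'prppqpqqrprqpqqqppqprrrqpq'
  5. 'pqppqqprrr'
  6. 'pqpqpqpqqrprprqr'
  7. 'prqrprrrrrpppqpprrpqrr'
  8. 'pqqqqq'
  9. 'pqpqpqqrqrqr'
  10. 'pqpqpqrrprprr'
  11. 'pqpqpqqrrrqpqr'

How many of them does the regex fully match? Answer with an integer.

1 → no match — must start with 'pq'
2 → match
3 → no match
4 → no match — must start with 'pq'
5 → no match
6 → no match
7 → no match — must start with 'pq'
8 → no match
9 → match
10 → no match
11 → no match
Total matched: 2

2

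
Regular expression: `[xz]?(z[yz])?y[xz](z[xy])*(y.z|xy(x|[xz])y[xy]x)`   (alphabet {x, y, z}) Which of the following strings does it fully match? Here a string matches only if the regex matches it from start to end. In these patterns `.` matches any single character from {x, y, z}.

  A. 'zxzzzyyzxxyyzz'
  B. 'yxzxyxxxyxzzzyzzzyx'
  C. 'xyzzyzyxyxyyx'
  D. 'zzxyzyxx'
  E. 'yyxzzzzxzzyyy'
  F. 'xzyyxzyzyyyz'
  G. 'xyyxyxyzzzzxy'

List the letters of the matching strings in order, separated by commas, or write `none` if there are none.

C, F

A → no match
B → no match
C → match
D → no match
E → no match
F → match
G → no match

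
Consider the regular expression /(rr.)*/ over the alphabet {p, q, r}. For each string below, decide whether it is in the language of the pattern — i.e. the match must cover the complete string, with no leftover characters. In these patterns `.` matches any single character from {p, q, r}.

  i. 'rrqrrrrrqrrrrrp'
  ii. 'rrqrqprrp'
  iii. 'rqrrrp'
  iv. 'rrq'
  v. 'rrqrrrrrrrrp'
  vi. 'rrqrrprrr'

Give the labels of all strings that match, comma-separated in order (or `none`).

i → match
ii. 'rrqrqprrp' → no match
iii. 'rqrrrp' → no match
iv. 'rrq' → match
v. 'rrqrrrrrrrrp' → match
vi. 'rrqrrprrr' → match

i, iv, v, vi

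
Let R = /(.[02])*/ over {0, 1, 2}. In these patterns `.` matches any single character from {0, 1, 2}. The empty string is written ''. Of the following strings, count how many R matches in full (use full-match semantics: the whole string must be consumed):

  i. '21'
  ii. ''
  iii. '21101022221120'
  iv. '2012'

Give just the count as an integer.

i → no match
ii → match
iii → no match
iv → match
Total matched: 2

2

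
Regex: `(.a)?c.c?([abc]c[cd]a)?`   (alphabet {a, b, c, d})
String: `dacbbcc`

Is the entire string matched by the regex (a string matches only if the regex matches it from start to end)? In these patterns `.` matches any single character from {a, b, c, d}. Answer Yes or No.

No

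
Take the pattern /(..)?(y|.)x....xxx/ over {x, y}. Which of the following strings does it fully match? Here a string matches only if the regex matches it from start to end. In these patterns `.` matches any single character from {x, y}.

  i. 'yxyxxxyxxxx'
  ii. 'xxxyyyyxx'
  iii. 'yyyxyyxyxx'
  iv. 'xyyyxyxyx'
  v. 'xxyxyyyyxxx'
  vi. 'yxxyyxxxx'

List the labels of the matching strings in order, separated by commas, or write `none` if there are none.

i → match
ii → no match — must end with 'xxx'
iii → no match — must end with 'xxx'
iv → no match — must end with 'xxx'
v → match
vi → match

i, v, vi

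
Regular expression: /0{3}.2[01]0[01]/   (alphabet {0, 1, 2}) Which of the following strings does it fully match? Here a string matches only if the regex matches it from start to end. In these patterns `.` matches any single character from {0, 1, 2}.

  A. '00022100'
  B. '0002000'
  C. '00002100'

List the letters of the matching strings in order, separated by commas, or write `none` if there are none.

A, C

A → match
B → no match
C → match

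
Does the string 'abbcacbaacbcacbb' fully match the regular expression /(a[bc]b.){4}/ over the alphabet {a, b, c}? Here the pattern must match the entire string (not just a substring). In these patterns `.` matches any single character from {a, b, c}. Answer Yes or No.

Yes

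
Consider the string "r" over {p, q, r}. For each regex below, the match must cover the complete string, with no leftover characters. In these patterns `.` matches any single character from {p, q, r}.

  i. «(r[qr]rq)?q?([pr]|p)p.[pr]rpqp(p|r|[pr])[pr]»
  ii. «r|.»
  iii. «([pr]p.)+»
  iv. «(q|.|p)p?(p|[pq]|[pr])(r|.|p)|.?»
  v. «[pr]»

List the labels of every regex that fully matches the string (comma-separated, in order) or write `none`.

ii, iv, v

i → no match
ii → match
iii → no match
iv → match
v → match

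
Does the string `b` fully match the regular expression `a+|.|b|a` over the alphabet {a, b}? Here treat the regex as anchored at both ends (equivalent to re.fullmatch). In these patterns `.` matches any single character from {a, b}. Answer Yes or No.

Yes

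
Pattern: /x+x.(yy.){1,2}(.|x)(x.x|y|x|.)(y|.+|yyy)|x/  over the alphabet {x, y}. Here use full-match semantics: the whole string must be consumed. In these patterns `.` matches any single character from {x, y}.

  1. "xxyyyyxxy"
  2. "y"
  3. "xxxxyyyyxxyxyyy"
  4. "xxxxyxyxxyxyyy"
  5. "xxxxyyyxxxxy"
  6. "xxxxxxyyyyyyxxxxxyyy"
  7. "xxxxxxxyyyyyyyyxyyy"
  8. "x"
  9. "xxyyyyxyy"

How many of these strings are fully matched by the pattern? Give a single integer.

1. "xxyyyyxxy" → match
2. "y" → no match — must start with "x"
3 → match
4 → no match
5. "xxxxyyyxxxxy" → match
6 → match
7 → match
8. "x" → match
9. "xxyyyyxyy" → match
Total matched: 7

7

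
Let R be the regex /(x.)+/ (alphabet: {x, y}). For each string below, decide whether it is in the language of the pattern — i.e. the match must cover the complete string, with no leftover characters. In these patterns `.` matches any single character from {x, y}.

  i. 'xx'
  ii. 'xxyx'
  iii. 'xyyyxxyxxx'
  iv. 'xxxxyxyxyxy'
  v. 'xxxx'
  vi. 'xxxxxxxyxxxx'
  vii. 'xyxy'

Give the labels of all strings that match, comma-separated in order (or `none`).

i → match
ii → no match
iii → no match
iv → no match
v → match
vi → match
vii → match

i, v, vi, vii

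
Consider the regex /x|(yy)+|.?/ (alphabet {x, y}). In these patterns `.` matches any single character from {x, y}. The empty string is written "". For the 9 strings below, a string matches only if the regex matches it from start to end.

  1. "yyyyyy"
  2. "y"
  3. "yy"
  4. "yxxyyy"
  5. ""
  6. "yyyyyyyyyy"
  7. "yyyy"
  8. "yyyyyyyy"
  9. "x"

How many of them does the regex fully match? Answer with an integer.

1 → match
2 → match
3 → match
4 → no match
5 → match
6 → match
7 → match
8 → match
9 → match
Total matched: 8

8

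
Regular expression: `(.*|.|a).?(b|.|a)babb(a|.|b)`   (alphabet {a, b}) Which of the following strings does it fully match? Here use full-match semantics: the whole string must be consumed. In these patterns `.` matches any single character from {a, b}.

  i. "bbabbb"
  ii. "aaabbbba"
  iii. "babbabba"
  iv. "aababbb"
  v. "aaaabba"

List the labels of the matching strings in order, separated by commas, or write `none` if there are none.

i, iii, iv

i. "bbabbb" → match
ii. "aaabbbba" → no match
iii. "babbabba" → match
iv. "aababbb" → match
v. "aaaabba" → no match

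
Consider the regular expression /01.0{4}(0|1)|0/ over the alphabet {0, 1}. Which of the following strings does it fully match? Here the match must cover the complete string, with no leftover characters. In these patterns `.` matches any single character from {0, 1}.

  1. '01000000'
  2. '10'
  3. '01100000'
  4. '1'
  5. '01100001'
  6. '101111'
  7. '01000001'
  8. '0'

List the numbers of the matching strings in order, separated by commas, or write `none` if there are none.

1. '01000000' → match
2. '10' → no match
3. '01100000' → match
4. '1' → no match
5. '01100001' → match
6. '101111' → no match
7. '01000001' → match
8. '0' → match

1, 3, 5, 7, 8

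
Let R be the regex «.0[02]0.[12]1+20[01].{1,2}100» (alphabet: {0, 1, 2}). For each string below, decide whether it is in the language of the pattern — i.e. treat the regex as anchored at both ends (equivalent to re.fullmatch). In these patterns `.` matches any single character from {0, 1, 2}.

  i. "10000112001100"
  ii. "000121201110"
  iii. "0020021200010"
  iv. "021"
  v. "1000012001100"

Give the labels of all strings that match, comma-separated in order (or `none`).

i

i → match
ii → no match — must end with "100"
iii → no match — must end with "100"
iv → no match — must end with "100"
v → no match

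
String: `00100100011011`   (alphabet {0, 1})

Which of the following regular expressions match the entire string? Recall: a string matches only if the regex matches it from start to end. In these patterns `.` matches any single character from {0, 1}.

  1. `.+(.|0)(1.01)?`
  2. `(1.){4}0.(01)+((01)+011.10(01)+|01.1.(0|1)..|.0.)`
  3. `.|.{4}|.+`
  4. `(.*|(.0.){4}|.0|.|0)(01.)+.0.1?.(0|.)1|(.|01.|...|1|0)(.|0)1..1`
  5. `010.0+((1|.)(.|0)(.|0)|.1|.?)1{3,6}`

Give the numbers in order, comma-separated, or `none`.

1 → match
2 → no match — must start with `1`
3 → match
4 → match
5 → no match — must start with `010`

1, 3, 4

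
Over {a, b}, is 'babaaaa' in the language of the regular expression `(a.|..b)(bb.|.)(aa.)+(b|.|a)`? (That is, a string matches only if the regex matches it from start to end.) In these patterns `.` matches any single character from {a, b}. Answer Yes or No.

No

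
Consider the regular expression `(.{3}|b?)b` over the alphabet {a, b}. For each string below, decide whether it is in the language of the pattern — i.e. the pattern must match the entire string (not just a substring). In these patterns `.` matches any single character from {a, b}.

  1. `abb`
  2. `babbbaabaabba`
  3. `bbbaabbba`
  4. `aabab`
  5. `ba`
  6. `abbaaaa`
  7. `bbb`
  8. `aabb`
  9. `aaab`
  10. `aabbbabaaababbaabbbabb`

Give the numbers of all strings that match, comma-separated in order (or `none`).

8, 9

1. `abb` → no match
2 → no match — must end with `b`
3. `bbbaabbba` → no match — must end with `b`
4. `aabab` → no match
5. `ba` → no match — must end with `b`
6. `abbaaaa` → no match — must end with `b`
7. `bbb` → no match
8. `aabb` → match
9. `aaab` → match
10 → no match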